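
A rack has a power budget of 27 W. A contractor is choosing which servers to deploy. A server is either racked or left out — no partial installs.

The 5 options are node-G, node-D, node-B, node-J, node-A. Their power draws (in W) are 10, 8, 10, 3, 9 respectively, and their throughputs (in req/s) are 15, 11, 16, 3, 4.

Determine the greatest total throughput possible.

34

node-D + node-B + node-A: power draw 8 + 10 + 9 = 27 ≤ 27, throughput 11 + 16 + 4 = 31.
node-G + node-B + node-J: power draw 10 + 10 + 3 = 23 ≤ 27, throughput 15 + 16 + 3 = 34.
node-G + node-B: power draw 10 + 10 = 20 ≤ 27, throughput 15 + 16 = 31.
Best is node-G, node-B, and node-J with total throughput 34.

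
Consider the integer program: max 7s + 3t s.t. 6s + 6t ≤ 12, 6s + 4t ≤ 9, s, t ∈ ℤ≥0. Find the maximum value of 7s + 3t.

(s,t)=(1,0) is feasible, giving 7.
(s,t)=(0,1) is feasible, giving 3.
(s,t)=(0,0) is feasible, giving 0.
Maximum is 7 at (s,t)=(1,0).

7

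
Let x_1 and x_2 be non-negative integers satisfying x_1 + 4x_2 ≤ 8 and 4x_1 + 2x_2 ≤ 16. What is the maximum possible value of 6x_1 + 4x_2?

24

Relaxing integrality, the LP optimum is 25.14 at (x_1,x_2) = (3.43, 1.14), which is not an integer point.
(x_1,x_2)=(4,0): 1·4+4·0=4≤8, 4·4+2·0=16≤16, objective 24.
(x_1,x_2)=(3,1): 1·3+4·1=7≤8, 4·3+2·1=14≤16, objective 22.
(x_1,x_2)=(3,0): 1·3+4·0=3≤8, 4·3+2·0=12≤16, objective 18.
No feasible integer point exceeds 24.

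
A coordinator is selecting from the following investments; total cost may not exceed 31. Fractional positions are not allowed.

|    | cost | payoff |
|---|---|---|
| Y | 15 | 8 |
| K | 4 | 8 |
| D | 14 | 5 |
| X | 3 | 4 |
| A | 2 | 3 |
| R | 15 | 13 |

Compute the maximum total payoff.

28

This is a 0-1 knapsack instance.
K + A + R: cost 4 + 2 + 15 = 21 ≤ 31, payoff 8 + 3 + 13 = 24.
K + X + R: cost 4 + 3 + 15 = 22 ≤ 31, payoff 8 + 4 + 13 = 25.
K + X + A + R: cost 4 + 3 + 2 + 15 = 24 ≤ 31, payoff 8 + 4 + 3 + 13 = 28.
Best is K, X, A, and R with total payoff 28.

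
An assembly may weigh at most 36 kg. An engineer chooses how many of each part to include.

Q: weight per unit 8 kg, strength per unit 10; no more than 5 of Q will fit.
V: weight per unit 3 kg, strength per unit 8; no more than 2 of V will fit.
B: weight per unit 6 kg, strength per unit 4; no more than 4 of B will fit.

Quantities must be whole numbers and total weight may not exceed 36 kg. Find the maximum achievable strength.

V has the best ratio (8/3); taking only V gives at most 2×8 = 16 (stopped by the supply cap of 2).
Mixing does better — 3×Q, 2×V, and 1×B: weight 36 ≤ 36, strength 3·10 + 2·8 + 1·4 = 50.

50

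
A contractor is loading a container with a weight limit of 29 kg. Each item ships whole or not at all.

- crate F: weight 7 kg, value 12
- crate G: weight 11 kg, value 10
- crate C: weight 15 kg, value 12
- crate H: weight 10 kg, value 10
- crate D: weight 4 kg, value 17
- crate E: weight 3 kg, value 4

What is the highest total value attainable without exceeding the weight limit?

45

This is a 0-1 knapsack instance.
crate F + crate C + crate D + crate E: weight 7 + 15 + 4 + 3 = 29 ≤ 29, value 12 + 12 + 17 + 4 = 45.
crate F + crate G + crate D + crate E: weight 7 + 11 + 4 + 3 = 25 ≤ 29, value 12 + 10 + 17 + 4 = 43.
crate F + crate H + crate D + crate E: weight 7 + 10 + 4 + 3 = 24 ≤ 29, value 12 + 10 + 17 + 4 = 43.
Best is crate F, crate C, crate D, and crate E with total value 45.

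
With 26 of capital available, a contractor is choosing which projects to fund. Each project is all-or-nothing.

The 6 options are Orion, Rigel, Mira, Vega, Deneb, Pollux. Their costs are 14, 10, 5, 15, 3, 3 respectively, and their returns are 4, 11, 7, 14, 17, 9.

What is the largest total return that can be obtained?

Treat it as a binary knapsack problem.
Allowing fractional choices, the relaxed optimum would be about 48.7, but projects are indivisible.
Rigel + Mira + Deneb + Pollux: cost 10 + 5 + 3 + 3 = 21 ≤ 26, return 11 + 7 + 17 + 9 = 44.
Vega + Deneb + Pollux: cost 15 + 3 + 3 = 21 ≤ 26, return 14 + 17 + 9 = 40.
Mira + Vega + Deneb + Pollux: cost 5 + 15 + 3 + 3 = 26 ≤ 26, return 7 + 14 + 17 + 9 = 47.
Best is Mira, Vega, Deneb, and Pollux with total return 47.

47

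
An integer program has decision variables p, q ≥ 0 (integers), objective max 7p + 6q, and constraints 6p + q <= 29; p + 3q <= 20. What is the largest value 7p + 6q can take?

58

(p,q)=(4,5) is feasible, giving 58.
(p,q)=(4,4) is feasible, giving 52.
(p,q)=(3,5) is feasible, giving 51.
Maximum is 58 at (p,q)=(4,5).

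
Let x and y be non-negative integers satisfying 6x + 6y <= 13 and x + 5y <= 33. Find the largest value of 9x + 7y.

18

Relaxing integrality, the LP optimum is 19.50 at (x,y) = (2.17, 0), which is not an integer point.
(x,y)=(2,0): 6·2+6·0=12≤13, 1·2+5·0=2≤33, objective 18.
(x,y)=(1,1): 6·1+6·1=12≤13, 1·1+5·1=6≤33, objective 16.
(x,y)=(1,0): 6·1+6·0=6≤13, 1·1+5·0=1≤33, objective 9.
The best lattice point is (2,0), giving 18.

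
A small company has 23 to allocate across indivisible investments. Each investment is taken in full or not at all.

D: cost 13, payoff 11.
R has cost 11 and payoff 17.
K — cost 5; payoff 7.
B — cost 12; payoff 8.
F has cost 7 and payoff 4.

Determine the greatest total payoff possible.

28

Allowing fractional choices, the relaxed optimum would be about 29.9, but investments are indivisible.
R + K: cost 11 + 5 = 16 ≤ 23, payoff 17 + 7 = 24.
R + K + F: cost 11 + 5 + 7 = 23 ≤ 23, payoff 17 + 7 + 4 = 28.
R + B: cost 11 + 12 = 23 ≤ 23, payoff 17 + 8 = 25.
Best is R, K, and F with total payoff 28.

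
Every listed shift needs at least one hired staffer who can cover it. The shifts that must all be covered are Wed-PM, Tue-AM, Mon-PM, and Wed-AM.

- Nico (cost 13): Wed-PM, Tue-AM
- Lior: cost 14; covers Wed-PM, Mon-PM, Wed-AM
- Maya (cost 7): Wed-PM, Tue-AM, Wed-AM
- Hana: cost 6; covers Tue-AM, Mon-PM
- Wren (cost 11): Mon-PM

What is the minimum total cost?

Choose Maya and Hana: together they cover Wed-PM, Tue-AM, Mon-PM, Wed-AM — every shift.
Total cost: 7 + 6 = 13.
No cover costs less than 13.

13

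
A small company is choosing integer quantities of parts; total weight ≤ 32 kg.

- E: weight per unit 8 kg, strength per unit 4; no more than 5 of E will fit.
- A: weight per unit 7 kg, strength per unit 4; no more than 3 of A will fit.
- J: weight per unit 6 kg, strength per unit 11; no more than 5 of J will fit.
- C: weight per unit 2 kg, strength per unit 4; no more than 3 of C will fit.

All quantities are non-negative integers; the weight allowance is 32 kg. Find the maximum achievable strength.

This is a bounded integer knapsack.
C has the best ratio (4/2); taking only C gives at most 3×4 = 12 (stopped by the supply cap of 3).
Mixing does better — 5×J and 1×C: weight 32 ≤ 32, strength 5·11 + 1·4 = 59.

59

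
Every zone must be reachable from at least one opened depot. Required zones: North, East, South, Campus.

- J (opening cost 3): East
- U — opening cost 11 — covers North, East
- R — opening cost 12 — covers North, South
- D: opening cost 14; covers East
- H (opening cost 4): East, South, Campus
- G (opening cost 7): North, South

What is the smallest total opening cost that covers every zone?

11

This is an integer covering problem.
Choose H and G: together they cover North, East, South, Campus — every zone.
Total opening cost: 4 + 7 = 11.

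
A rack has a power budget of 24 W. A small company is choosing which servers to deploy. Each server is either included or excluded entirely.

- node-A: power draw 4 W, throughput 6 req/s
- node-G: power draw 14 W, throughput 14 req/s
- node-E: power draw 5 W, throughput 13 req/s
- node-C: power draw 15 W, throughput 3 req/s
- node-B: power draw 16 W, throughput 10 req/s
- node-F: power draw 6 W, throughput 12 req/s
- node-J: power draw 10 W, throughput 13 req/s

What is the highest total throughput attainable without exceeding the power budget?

Allowing fractional choices, the relaxed optimum would be about 42.7, but servers are indivisible.
node-A + node-G + node-E: power draw 4 + 14 + 5 = 23 ≤ 24, throughput 6 + 14 + 13 = 33.
node-E + node-F + node-J: power draw 5 + 6 + 10 = 21 ≤ 24, throughput 13 + 12 + 13 = 38.
Best is node-E, node-F, and node-J with total throughput 38.

38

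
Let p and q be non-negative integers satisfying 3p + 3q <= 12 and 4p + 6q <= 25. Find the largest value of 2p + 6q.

(p,q)=(0,4): 3·0+3·4=12≤12, 4·0+6·4=24≤25, objective 24.
(p,q)=(1,3): 3·1+3·3=12≤12, 4·1+6·3=22≤25, objective 20.
(p,q)=(0,3): 3·0+3·3=9≤12, 4·0+6·3=18≤25, objective 18.
No feasible integer point exceeds 24.

24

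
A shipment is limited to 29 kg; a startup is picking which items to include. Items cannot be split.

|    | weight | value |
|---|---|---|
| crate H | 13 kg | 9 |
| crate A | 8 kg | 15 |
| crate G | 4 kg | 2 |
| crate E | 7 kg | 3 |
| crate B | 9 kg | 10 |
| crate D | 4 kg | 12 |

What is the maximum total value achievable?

crate A + crate G + crate B + crate D: weight 8 + 4 + 9 + 4 = 25 ≤ 29, value 15 + 2 + 10 + 12 = 39.
crate H + crate A + crate G + crate D: weight 13 + 8 + 4 + 4 = 29 ≤ 29, value 9 + 15 + 2 + 12 = 38.
crate A + crate E + crate B + crate D: weight 8 + 7 + 9 + 4 = 28 ≤ 29, value 15 + 3 + 10 + 12 = 40.
Best is crate A, crate E, crate B, and crate D with total value 40.

40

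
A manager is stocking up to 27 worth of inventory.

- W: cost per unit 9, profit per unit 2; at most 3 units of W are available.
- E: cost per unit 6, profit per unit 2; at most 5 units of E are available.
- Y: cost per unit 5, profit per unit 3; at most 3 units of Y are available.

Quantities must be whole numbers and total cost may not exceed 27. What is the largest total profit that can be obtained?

Y has the best ratio (3/5); taking only Y gives at most 3×3 = 9 (stopped by the supply cap of 3).
Mixing does better — 2×E and 3×Y: cost 27 ≤ 27, profit 2·2 + 3·3 = 13.

13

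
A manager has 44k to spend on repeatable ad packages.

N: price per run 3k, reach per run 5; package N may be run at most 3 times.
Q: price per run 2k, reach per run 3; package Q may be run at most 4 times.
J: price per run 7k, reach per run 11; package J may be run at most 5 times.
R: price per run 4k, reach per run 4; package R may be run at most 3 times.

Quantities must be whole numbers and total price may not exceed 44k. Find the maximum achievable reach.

N has the best ratio (5/3); taking only N gives at most 3×5 = 15 (stopped by the supply cap of 3).
Mixing does better — 3×N and 5×J: price 44 ≤ 44, reach 3·5 + 5·11 = 70.

70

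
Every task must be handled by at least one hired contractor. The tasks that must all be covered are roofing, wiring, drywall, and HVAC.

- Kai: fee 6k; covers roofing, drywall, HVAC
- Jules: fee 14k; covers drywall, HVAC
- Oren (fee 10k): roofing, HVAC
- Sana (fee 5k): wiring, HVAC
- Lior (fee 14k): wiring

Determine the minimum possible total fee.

Choose Kai and Sana: together they cover roofing, wiring, drywall, HVAC — every task.
Total fee: 6 + 5 = 11.
No cover costs less than 11.

11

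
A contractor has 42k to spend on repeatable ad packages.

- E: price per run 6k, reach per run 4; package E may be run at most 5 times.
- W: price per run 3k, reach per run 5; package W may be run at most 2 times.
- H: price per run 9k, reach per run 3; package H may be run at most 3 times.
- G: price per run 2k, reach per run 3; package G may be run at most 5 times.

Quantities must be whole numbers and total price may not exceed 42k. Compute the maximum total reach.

41

W has the best ratio (5/3); taking only W gives at most 2×5 = 10 (stopped by the supply cap of 2).
Mixing does better — 4×E, 2×W, and 5×G: price 40 ≤ 42, reach 4·4 + 2·5 + 5·3 = 41.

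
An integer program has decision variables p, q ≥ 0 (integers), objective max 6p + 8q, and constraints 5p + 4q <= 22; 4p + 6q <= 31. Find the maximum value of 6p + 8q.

40

Relaxing integrality, the LP optimum is 41.71 at (p,q) = (0.571, 4.79), which is not an integer point.
(p,q)=(0,5): 5·0+4·5=20≤22, 4·0+6·5=30≤31, objective 40.
(p,q)=(1,4): 5·1+4·4=21≤22, 4·1+6·4=28≤31, objective 38.
(p,q)=(0,4): 5·0+4·4=16≤22, 4·0+6·4=24≤31, objective 32.
(p,q)=(1,3): 5·1+4·3=17≤22, 4·1+6·3=22≤31, objective 30.
No feasible integer point exceeds 40.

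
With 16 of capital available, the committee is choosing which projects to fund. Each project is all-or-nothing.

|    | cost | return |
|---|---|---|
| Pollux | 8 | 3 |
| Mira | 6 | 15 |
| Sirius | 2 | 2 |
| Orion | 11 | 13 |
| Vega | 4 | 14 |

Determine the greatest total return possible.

31

Treat it as a binary knapsack problem.
Orion + Vega: cost 11 + 4 = 15 ≤ 16, return 13 + 14 = 27.
Mira + Vega: cost 6 + 4 = 10 ≤ 16, return 15 + 14 = 29.
Mira + Sirius + Vega: cost 6 + 2 + 4 = 12 ≤ 16, return 15 + 2 + 14 = 31.
Best is Mira, Sirius, and Vega with total return 31.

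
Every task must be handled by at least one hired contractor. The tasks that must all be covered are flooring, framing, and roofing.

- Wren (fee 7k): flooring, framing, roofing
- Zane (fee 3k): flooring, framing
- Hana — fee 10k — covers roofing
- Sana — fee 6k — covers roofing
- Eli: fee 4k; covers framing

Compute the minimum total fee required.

7

The greedy cost-per-new-task heuristic would pick Zane and Sana for 9, but a cheaper cover exists.
Wren alone covers flooring, framing, roofing — every task.
Total fee: 7.
No cover costs less than 7.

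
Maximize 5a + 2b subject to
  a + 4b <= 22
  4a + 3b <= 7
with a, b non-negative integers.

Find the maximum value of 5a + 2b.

The continuous relaxation peaks at (1.75, 0) with value 8.75; rounding to a feasible lattice point costs some objective.
(a,b)=(1,1): 1·1+4·1=5≤22, 4·1+3·1=7≤7, objective 7.
(a,b)=(1,0): 1·1+4·0=1≤22, 4·1+3·0=4≤7, objective 5.
No feasible integer point exceeds 7.

7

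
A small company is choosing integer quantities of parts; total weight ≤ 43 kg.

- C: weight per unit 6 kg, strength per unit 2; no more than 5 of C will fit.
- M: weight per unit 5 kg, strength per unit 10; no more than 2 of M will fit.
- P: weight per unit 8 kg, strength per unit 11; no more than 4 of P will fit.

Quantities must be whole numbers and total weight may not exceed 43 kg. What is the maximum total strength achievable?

64

Take 2×M and 4×P: weight 42 ≤ 43, strength 2·10 + 4·11 = 64.
M has the best ratio (10/5) and is taken to its limit of 2; remaining capacity is filled optimally with the others.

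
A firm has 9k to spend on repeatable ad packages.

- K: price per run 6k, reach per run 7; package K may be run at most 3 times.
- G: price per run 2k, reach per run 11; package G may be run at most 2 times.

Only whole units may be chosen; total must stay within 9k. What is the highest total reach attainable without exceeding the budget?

22

1×K and 1×G: price 8 ≤ 9, reach 1·7 + 1·11 = 18.
2×G: price 4 ≤ 9, reach 2·11 = 22.
Best is 22.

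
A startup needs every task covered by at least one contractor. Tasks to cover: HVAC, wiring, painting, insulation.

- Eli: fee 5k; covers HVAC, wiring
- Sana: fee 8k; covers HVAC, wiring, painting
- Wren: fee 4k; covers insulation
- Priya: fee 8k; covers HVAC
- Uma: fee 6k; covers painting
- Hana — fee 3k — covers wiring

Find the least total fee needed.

The greedy cost-per-new-task heuristic would pick Eli, Wren, and Uma for 15, but a cheaper cover exists.
Choose Sana and Wren: together they cover HVAC, wiring, painting, insulation — every task.
Total fee: 8 + 4 = 12.
No cover costs less than 12.

12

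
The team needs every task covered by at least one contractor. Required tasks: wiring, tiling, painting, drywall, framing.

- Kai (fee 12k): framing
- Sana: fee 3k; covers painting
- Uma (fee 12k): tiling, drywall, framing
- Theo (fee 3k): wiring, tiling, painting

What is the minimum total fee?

15

Choose Uma and Theo: together they cover wiring, tiling, painting, drywall, framing — every task.
Total fee: 12 + 3 = 15.
No cover costs less than 15.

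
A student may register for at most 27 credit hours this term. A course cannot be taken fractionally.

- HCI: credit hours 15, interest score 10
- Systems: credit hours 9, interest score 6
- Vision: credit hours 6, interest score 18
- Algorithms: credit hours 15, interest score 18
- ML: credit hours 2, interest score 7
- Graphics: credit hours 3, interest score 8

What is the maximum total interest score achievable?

This is an integer program with binary decision variables.
Take Vision, Algorithms, ML, and Graphics: credit hours 6 + 15 + 2 + 3 = 26 ≤ 27, interest score 18 + 18 + 7 + 8 = 51.
No other feasible combination does better.

51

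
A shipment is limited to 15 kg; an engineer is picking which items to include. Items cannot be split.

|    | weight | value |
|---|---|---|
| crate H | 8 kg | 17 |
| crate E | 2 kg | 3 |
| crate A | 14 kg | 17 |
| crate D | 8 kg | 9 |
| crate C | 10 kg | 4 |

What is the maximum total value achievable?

crate A: weight 14 ≤ 15, value 17.
crate H: weight 8 ≤ 15, value 17.
crate H + crate E: weight 8 + 2 = 10 ≤ 15, value 17 + 3 = 20.
Best is crate H and crate E with total value 20.

20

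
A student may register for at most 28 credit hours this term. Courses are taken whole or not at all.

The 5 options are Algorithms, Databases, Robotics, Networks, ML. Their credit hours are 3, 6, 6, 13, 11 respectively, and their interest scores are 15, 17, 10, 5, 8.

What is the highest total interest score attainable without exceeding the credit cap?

50

Allowing fractional choices, the relaxed optimum would be about 50.8, but courses are indivisible.
Algorithms + Databases + Robotics + ML: credit hours 3 + 6 + 6 + 11 = 26 ≤ 28, interest score 15 + 17 + 10 + 8 = 50.
Algorithms + Databases + Robotics + Networks: credit hours 3 + 6 + 6 + 13 = 28 ≤ 28, interest score 15 + 17 + 10 + 5 = 47.
Best is Algorithms, Databases, Robotics, and ML with total interest score 50.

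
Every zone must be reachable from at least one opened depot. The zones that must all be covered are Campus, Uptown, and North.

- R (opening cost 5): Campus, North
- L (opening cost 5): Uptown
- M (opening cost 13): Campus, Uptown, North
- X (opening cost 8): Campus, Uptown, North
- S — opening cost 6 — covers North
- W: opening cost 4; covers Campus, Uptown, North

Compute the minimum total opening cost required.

4

This is a weighted set-cover instance.
W alone covers Campus, Uptown, North — every zone.
Total opening cost: 4.
No cover costs less than 4.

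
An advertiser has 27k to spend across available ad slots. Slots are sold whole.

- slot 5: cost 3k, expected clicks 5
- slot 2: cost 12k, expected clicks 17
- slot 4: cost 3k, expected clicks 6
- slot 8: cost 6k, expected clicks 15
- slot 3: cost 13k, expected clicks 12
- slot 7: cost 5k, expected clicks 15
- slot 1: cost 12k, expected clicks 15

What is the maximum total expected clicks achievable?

slot 4 + slot 8 + slot 7 + slot 1: cost 3 + 6 + 5 + 12 = 26 ≤ 27, expected clicks 6 + 15 + 15 + 15 = 51.
slot 2 + slot 4 + slot 8 + slot 7: cost 12 + 3 + 6 + 5 = 26 ≤ 27, expected clicks 17 + 6 + 15 + 15 = 53.
slot 5 + slot 2 + slot 8 + slot 7: cost 3 + 12 + 6 + 5 = 26 ≤ 27, expected clicks 5 + 17 + 15 + 15 = 52.
Best is slot 2, slot 4, slot 8, and slot 7 with total expected clicks 53.

53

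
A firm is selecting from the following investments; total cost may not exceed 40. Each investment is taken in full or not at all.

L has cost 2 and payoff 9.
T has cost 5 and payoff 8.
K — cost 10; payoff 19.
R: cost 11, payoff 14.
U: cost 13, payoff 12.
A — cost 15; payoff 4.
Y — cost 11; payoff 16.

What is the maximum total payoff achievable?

66

L + T + K + R + Y: cost 2 + 5 + 10 + 11 + 11 = 39 ≤ 40, payoff 9 + 8 + 19 + 14 + 16 = 66.
L + K + R + Y: cost 2 + 10 + 11 + 11 = 34 ≤ 40, payoff 9 + 19 + 14 + 16 = 58.
Best is L, T, K, R, and Y with total payoff 66.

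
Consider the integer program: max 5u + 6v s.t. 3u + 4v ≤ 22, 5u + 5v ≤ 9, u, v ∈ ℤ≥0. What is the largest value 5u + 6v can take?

6

Relaxing integrality, the LP optimum is 10.80 at (u,v) = (0, 1.8), which is not an integer point.
(u,v)=(0,1): 3·0+4·1=4≤22, 5·0+5·1=5≤9, objective 6.
(u,v)=(1,0): 3·1+4·0=3≤22, 5·1+5·0=5≤9, objective 5.
(u,v)=(0,0): 3·0+4·0=0≤22, 5·0+5·0=0≤9, objective 0.
Maximum is 6 at (u,v)=(0,1).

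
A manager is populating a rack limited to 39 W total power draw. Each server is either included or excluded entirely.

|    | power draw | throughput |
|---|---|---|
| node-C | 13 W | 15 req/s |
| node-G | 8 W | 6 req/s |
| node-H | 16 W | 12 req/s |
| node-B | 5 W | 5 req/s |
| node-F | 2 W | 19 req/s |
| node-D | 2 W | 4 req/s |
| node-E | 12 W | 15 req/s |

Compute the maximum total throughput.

59

Take node-C, node-G, node-F, node-D, and node-E: power draw 13 + 8 + 2 + 2 + 12 = 37 ≤ 39, throughput 15 + 6 + 19 + 4 + 15 = 59.
No other feasible combination does better.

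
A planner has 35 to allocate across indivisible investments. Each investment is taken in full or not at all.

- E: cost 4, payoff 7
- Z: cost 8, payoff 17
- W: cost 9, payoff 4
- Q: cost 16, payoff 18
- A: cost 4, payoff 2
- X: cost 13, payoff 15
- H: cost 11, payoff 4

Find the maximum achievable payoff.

This is an integer program with binary decision variables.
Allowing fractional choices, the relaxed optimum would be about 50.2, but investments are indivisible.
E + Z + Q + A: cost 4 + 8 + 16 + 4 = 32 ≤ 35, payoff 7 + 17 + 18 + 2 = 44.
E + Z + W + X: cost 4 + 8 + 9 + 13 = 34 ≤ 35, payoff 7 + 17 + 4 + 15 = 43.
Best is E, Z, Q, and A with total payoff 44.

44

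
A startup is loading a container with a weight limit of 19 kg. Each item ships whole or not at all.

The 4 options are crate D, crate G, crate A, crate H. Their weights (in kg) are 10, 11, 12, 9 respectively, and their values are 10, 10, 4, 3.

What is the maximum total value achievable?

Take crate D and crate H: weight 10 + 9 = 19 ≤ 19, value 10 + 3 = 13.
No other feasible combination does better.

13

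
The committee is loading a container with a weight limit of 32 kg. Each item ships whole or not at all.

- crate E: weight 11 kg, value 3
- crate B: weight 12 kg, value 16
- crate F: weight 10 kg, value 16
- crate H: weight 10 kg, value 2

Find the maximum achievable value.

crate B + crate F: weight 12 + 10 = 22 ≤ 32, value 16 + 16 = 32.
crate E + crate F + crate H: weight 11 + 10 + 10 = 31 ≤ 32, value 3 + 16 + 2 = 21.
crate B + crate F + crate H: weight 12 + 10 + 10 = 32 ≤ 32, value 16 + 16 + 2 = 34.
Best is crate B, crate F, and crate H with total value 34.

34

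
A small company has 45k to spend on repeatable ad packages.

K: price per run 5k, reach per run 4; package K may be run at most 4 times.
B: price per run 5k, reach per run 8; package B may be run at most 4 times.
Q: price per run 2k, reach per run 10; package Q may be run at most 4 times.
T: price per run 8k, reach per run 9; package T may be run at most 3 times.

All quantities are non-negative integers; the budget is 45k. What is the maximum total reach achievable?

90

1×K, 3×B, 4×Q, and 2×T: price 44 ≤ 45, reach 1·4 + 3·8 + 4·10 + 2·9 = 86.
4×B, 4×Q, and 2×T: price 44 ≤ 45, reach 4·8 + 4·10 + 2·9 = 90.
Best is 90.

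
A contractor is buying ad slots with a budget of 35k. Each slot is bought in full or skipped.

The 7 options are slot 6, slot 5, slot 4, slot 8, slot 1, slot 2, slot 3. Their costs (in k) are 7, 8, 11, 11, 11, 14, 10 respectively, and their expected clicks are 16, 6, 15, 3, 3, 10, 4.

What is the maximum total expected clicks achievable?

41

Allowing fractional choices, the relaxed optimum would be about 43.4, but ad slots are indivisible.
slot 6 + slot 5 + slot 4: cost 7 + 8 + 11 = 26 ≤ 35, expected clicks 16 + 6 + 15 = 37.
slot 6 + slot 4 + slot 2: cost 7 + 11 + 14 = 32 ≤ 35, expected clicks 16 + 15 + 10 = 41.
slot 6 + slot 4 + slot 3: cost 7 + 11 + 10 = 28 ≤ 35, expected clicks 16 + 15 + 4 = 35.
Best is slot 6, slot 4, and slot 2 with total expected clicks 41.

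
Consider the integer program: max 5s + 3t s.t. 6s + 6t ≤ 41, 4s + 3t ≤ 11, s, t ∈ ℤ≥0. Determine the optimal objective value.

(s,t)=(2,1) is feasible, giving 13.
(s,t)=(1,2) is feasible, giving 11.
(s,t)=(2,0) is feasible, giving 10.
The best lattice point is (2,1), giving 13.

13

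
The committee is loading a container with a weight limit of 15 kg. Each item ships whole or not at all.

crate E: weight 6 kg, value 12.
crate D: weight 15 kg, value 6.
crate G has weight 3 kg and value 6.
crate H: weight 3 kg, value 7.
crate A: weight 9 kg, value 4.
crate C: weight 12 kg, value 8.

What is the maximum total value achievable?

25

This is an integer program with binary decision variables.
crate E + crate G + crate H: weight 6 + 3 + 3 = 12 ≤ 15, value 12 + 6 + 7 = 25.
crate E + crate H: weight 6 + 3 = 9 ≤ 15, value 12 + 7 = 19.
Best is crate E, crate G, and crate H with total value 25.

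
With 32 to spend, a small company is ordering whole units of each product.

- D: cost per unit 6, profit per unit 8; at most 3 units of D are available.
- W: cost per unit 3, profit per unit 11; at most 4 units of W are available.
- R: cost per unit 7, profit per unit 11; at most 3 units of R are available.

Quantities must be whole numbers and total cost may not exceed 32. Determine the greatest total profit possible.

Take 1×D, 4×W, and 2×R: cost 32 ≤ 32, profit 1·8 + 4·11 + 2·11 = 74.
W has the best ratio (11/3) and is taken to its limit of 4; remaining capacity is filled optimally with the others.

74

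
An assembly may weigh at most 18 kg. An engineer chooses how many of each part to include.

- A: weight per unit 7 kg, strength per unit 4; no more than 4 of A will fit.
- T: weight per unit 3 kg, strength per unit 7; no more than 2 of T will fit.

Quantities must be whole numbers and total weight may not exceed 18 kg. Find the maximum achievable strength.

T has the best ratio (7/3); taking only T gives at most 2×7 = 14 (stopped by the supply cap of 2).
Mixing does better — 1×A and 2×T: weight 13 ≤ 18, strength 1·4 + 2·7 = 18.

18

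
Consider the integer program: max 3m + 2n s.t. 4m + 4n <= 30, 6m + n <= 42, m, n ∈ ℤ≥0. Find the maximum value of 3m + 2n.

The continuous relaxation peaks at (6.9, 0.6) with value 21.90; rounding to a feasible lattice point costs some objective.
(m,n)=(7,0) is feasible, giving 21.
(m,n)=(6,1) is feasible, giving 20.
(m,n)=(6,0) is feasible, giving 18.
Maximum is 21 at (m,n)=(7,0).

21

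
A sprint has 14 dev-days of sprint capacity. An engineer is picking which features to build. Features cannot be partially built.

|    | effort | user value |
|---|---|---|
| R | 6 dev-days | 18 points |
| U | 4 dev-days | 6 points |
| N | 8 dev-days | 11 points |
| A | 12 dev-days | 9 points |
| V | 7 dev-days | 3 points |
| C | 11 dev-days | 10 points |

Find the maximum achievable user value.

29

This is a 0-1 knapsack instance.
Allowing fractional choices, the relaxed optimum would be about 29.5, but features are indivisible.
R + U: effort 6 + 4 = 10 ≤ 14, user value 18 + 6 = 24.
R + V: effort 6 + 7 = 13 ≤ 14, user value 18 + 3 = 21.
R + N: effort 6 + 8 = 14 ≤ 14, user value 18 + 11 = 29.
Best is R and N with total user value 29.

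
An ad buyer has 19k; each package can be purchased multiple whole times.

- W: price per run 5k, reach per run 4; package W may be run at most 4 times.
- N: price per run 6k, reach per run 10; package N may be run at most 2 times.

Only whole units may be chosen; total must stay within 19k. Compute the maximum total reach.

Take 1×W and 2×N: price 17 ≤ 19, reach 1·4 + 2·10 = 24.
N has the best ratio (10/6) and is taken to its limit of 2; remaining capacity is filled optimally with the others.

24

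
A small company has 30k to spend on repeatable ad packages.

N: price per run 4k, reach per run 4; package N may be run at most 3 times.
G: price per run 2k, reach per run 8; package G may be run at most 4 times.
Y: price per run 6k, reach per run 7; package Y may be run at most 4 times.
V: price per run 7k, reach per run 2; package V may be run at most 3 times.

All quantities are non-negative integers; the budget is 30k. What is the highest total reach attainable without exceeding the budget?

Take 1×N, 4×G, and 3×Y: price 30 ≤ 30, reach 1·4 + 4·8 + 3·7 = 57.
G has the best ratio (8/2) and is taken to its limit of 4; remaining capacity is filled optimally with the others.

57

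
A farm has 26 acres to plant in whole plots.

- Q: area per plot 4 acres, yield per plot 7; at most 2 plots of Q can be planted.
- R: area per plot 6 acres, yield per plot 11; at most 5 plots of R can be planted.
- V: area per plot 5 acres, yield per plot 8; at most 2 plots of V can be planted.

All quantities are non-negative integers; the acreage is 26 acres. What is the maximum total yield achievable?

Take 2×Q and 3×R: area 26 ≤ 26, yield 2·7 + 3·11 = 47.
No other integer combination yields more.

47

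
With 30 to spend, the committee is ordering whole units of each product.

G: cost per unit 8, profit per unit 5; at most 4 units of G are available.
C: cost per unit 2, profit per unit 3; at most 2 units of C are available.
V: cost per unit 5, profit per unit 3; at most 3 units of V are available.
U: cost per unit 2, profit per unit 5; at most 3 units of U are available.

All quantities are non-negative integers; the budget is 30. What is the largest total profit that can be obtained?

Take 1×G, 2×C, 2×V, and 3×U: cost 28 ≤ 30, profit 1·5 + 2·3 + 2·3 + 3·5 = 32.
U has the best ratio (5/2) and is taken to its limit of 3; remaining capacity is filled optimally with the others.

32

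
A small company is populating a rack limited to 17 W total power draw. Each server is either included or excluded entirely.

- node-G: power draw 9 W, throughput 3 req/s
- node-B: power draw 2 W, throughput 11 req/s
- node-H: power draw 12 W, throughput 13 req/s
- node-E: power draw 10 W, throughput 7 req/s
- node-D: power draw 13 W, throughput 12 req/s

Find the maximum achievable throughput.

24

Allowing fractional choices, the relaxed optimum would be about 26.8, but servers are indivisible.
node-B + node-D: power draw 2 + 13 = 15 ≤ 17, throughput 11 + 12 = 23.
node-B + node-H: power draw 2 + 12 = 14 ≤ 17, throughput 11 + 13 = 24.
node-B + node-E: power draw 2 + 10 = 12 ≤ 17, throughput 11 + 7 = 18.
Best is node-B and node-H with total throughput 24.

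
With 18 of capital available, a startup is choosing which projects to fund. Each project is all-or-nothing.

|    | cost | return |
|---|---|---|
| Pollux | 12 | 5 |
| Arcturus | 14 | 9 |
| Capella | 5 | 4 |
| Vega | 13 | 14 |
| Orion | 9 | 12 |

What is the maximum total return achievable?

18

Allowing fractional choices, the relaxed optimum would be about 21.7, but projects are indivisible.
Capella + Vega: cost 5 + 13 = 18 ≤ 18, return 4 + 14 = 18.
Vega: cost 13 ≤ 18, return 14.
Capella + Orion: cost 5 + 9 = 14 ≤ 18, return 4 + 12 = 16.
Best is Capella and Vega with total return 18.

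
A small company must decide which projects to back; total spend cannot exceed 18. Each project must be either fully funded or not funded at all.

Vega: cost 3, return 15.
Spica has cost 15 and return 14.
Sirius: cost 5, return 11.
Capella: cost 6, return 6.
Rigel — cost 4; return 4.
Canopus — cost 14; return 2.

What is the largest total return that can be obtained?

36

Vega + Sirius + Rigel: cost 3 + 5 + 4 = 12 ≤ 18, return 15 + 11 + 4 = 30.
Vega + Sirius + Capella: cost 3 + 5 + 6 = 14 ≤ 18, return 15 + 11 + 6 = 32.
Vega + Sirius + Capella + Rigel: cost 3 + 5 + 6 + 4 = 18 ≤ 18, return 15 + 11 + 6 + 4 = 36.
Best is Vega, Sirius, Capella, and Rigel with total return 36.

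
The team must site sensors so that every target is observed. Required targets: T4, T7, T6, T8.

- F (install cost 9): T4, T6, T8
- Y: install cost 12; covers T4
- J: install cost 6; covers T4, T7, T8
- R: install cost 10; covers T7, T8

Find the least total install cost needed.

Choose F and J: together they cover T4, T7, T6, T8 — every target.
Total install cost: 9 + 6 = 15.

15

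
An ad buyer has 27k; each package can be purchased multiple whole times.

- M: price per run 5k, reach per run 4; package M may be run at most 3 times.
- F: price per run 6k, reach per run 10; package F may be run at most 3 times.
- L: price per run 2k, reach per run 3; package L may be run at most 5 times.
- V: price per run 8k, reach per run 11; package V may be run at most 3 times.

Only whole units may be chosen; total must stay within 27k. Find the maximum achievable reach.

3×F and 4×L: price 26 ≤ 27, reach 3·10 + 4·3 = 42.
3×F and 1×V: price 26 ≤ 27, reach 3·10 + 1·11 = 41.
Best is 42.

42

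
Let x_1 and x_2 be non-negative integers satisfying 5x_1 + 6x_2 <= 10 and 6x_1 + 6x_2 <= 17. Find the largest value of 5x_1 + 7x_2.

(x_1,x_2)=(2,0): 5·2+6·0=10≤10, 6·2+6·0=12≤17, objective 10.
(x_1,x_2)=(0,1): 5·0+6·1=6≤10, 6·0+6·1=6≤17, objective 7.
(x_1,x_2)=(1,0): 5·1+6·0=5≤10, 6·1+6·0=6≤17, objective 5.
(x_1,x_2)=(0,0): 5·0+6·0=0≤10, 6·0+6·0=0≤17, objective 0.
The best lattice point is (2,0), giving 10.

10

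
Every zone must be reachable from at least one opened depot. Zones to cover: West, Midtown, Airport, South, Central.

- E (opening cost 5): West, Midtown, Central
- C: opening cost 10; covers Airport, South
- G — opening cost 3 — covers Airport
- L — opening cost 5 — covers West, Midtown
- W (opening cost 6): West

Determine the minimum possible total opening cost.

15

This is a weighted set-cover instance.
The greedy cost-per-new-zone heuristic would pick E, G, and C for 18, but a cheaper cover exists.
Choose E and C: together they cover West, Midtown, Airport, South, Central — every zone.
Total opening cost: 5 + 10 = 15.
No cover costs less than 15.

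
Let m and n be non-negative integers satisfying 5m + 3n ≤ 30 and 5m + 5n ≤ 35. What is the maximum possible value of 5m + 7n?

(m,n)=(0,7): 5·0+3·7=21≤30, 5·0+5·7=35≤35, objective 49.
(m,n)=(1,6): 5·1+3·6=23≤30, 5·1+5·6=35≤35, objective 47.
(m,n)=(0,6): 5·0+3·6=18≤30, 5·0+5·6=30≤35, objective 42.
No feasible integer point exceeds 49.

49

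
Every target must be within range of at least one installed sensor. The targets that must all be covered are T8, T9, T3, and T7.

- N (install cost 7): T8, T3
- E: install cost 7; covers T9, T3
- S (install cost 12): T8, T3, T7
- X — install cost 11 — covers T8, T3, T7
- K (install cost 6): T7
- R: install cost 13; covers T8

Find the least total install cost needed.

18

This is a weighted set-cover instance.
The greedy cost-per-new-target heuristic would pick N, K, and E for 20, but a cheaper cover exists.
Choose E and X: together they cover T8, T9, T3, T7 — every target.
Total install cost: 7 + 11 = 18.
No cover costs less than 18.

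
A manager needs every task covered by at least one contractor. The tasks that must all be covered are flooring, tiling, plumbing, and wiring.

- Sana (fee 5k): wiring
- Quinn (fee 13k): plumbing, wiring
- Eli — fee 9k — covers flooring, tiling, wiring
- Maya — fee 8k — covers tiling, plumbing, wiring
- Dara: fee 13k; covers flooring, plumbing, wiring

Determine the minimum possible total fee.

17

Choose Eli and Maya: together they cover flooring, tiling, plumbing, wiring — every task.
Total fee: 9 + 8 = 17.
No cover costs less than 17.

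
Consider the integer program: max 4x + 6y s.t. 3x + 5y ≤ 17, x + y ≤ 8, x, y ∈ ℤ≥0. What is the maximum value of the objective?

22

The continuous relaxation peaks at (5.67, 0) with value 22.67; rounding to a feasible lattice point costs some objective.
(x,y)=(4,1) is feasible, giving 22.
(x,y)=(5,0) is feasible, giving 20.
No feasible integer point exceeds 22.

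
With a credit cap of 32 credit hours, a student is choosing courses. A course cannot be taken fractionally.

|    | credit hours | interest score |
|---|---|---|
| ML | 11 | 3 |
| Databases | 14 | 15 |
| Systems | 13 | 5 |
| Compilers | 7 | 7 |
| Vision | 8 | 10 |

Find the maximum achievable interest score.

32

Allowing fractional choices, the relaxed optimum would be about 33.2, but courses are indivisible.
ML + Databases + Compilers: credit hours 11 + 14 + 7 = 32 ≤ 32, interest score 3 + 15 + 7 = 25.
Databases + Vision: credit hours 14 + 8 = 22 ≤ 32, interest score 15 + 10 = 25.
Databases + Compilers + Vision: credit hours 14 + 7 + 8 = 29 ≤ 32, interest score 15 + 7 + 10 = 32.
Best is Databases, Compilers, and Vision with total interest score 32.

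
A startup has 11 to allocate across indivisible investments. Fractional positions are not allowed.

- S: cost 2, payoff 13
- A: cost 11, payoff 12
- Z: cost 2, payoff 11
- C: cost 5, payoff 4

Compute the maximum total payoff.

28

Allowing fractional choices, the relaxed optimum would be about 31.6, but investments are indivisible.
S + Z: cost 2 + 2 = 4 ≤ 11, payoff 13 + 11 = 24.
S + Z + C: cost 2 + 2 + 5 = 9 ≤ 11, payoff 13 + 11 + 4 = 28.
Best is S, Z, and C with total payoff 28.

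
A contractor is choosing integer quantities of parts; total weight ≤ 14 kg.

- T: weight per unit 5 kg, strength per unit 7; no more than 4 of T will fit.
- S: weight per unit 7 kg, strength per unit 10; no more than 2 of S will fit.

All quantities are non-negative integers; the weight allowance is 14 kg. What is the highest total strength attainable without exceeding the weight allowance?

20

Take 2×S: weight 14 ≤ 14, strength 2·10 = 20.
S has the best ratio (10/7) and is taken to its limit of 2; remaining capacity is filled optimally with the others.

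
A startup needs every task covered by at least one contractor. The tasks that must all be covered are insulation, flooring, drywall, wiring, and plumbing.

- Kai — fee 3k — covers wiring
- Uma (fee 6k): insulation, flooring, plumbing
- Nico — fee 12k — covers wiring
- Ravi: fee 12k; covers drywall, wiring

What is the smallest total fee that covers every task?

The greedy cost-per-new-task heuristic would pick Uma, Kai, and Ravi for 21, but a cheaper cover exists.
Choose Uma and Ravi: together they cover insulation, flooring, drywall, wiring, plumbing — every task.
Total fee: 6 + 12 = 18.
No cover costs less than 18.

18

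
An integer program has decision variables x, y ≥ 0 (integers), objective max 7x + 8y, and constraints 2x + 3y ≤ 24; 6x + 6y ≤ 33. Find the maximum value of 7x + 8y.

(x,y)=(0,5): 2·0+3·5=15≤24, 6·0+6·5=30≤33, objective 40.
(x,y)=(1,4): 2·1+3·4=14≤24, 6·1+6·4=30≤33, objective 39.
(x,y)=(0,4): 2·0+3·4=12≤24, 6·0+6·4=24≤33, objective 32.
The best lattice point is (0,5), giving 40.

40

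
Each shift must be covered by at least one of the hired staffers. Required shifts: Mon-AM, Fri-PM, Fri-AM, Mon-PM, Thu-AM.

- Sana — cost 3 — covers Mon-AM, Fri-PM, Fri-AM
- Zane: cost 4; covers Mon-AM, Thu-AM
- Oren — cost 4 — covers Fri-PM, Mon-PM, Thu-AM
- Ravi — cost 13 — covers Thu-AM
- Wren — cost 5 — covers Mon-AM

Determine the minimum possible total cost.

This is a weighted set-cover instance.
Choose Sana and Oren: together they cover Mon-AM, Fri-PM, Fri-AM, Mon-PM, Thu-AM — every shift.
Total cost: 3 + 4 = 7.
No cover costs less than 7.

7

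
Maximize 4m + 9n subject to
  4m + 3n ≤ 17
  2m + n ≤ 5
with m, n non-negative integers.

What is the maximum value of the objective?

(m,n)=(0,5): 4·0+3·5=15≤17, 2·0+1·5=5≤5, objective 45.
(m,n)=(0,4): 4·0+3·4=12≤17, 2·0+1·4=4≤5, objective 36.
No feasible integer point exceeds 45.

45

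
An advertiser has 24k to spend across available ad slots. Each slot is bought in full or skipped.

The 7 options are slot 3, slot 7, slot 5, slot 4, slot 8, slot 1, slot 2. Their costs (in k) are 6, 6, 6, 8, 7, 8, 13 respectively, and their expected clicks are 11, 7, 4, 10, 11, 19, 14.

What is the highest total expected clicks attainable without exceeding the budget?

41

Allowing fractional choices, the relaxed optimum would be about 44.8, but ad slots are indivisible.
slot 3 + slot 8 + slot 1: cost 6 + 7 + 8 = 21 ≤ 24, expected clicks 11 + 11 + 19 = 41.
slot 3 + slot 4 + slot 1: cost 6 + 8 + 8 = 22 ≤ 24, expected clicks 11 + 10 + 19 = 40.
slot 4 + slot 8 + slot 1: cost 8 + 7 + 8 = 23 ≤ 24, expected clicks 10 + 11 + 19 = 40.
Best is slot 3, slot 8, and slot 1 with total expected clicks 41.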